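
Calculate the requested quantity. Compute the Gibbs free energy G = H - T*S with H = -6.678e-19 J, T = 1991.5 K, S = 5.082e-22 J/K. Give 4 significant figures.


Step 1: T*S = 1991.5 * 5.082e-22 = 1.012e-18 J
Step 2: G = H - T*S = -6.678e-19 - 1.012e-18
Step 3: G = -1.68e-18 J

-1.68e-18


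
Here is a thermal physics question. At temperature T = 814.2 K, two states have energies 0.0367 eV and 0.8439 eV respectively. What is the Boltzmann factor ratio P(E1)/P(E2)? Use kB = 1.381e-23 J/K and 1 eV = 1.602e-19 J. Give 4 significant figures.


Step 1: Compute energy difference dE = E1 - E2 = 0.0367 - 0.8439 = -0.8072 eV
Step 2: Convert to Joules: dE_J = -0.8072 * 1.602e-19 = -1.293e-19 J
Step 3: Compute exponent = -dE_J / (kB * T) = -(-1.293e-19) / (1.381e-23 * 814.2) = 11.5
Step 4: P(E1)/P(E2) = exp(11.5) = 9.877e+04

9.877e+04


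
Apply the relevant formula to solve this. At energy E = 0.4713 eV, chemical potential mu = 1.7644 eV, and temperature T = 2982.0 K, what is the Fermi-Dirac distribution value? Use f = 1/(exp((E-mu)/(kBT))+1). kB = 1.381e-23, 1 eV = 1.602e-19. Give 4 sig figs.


Step 1: (E - mu) = 0.4713 - 1.7644 = -1.293 eV
Step 2: Convert: (E-mu)*eV = -2.072e-19 J
Step 3: x = (E-mu)*eV/(kB*T) = -5.03
Step 4: f = 1/(exp(-5.03)+1) = 0.9935

0.9935


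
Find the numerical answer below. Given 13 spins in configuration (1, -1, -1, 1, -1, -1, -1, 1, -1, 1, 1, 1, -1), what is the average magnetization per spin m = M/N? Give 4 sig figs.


Step 1: Count up spins (+1): 6, down spins (-1): 7
Step 2: Total magnetization M = 6 - 7 = -1
Step 3: m = M/N = -1/13 = -0.07692

-0.07692


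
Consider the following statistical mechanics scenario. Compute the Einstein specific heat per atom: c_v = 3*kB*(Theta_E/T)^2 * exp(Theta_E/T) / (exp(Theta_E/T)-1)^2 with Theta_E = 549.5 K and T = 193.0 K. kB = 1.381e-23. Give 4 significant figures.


Step 1: x = Theta_E/T = 549.5/193.0 = 2.847
Step 2: x^2 = 8.106
Step 3: exp(x) = 17.24
Step 4: c_v = 3*1.381e-23*8.106*17.24/(17.24-1)^2 = 2.196e-23

2.196e-23


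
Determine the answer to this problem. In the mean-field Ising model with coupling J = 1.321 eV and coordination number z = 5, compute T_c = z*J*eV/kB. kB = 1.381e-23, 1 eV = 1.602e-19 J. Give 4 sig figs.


Step 1: z*J = 5*1.321 = 6.605 eV
Step 2: Convert to Joules: 6.605*1.602e-19 = 1.058e-18 J
Step 3: T_c = 1.058e-18 / 1.381e-23 = 7.662e+04 K

7.662e+04


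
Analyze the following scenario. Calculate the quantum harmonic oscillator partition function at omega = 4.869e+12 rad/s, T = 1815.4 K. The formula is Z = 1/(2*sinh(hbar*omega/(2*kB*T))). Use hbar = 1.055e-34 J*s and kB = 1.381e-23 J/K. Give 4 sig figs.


Step 1: Compute x = hbar*omega/(kB*T) = 1.055e-34*4.869e+12/(1.381e-23*1815.4) = 0.02049
Step 2: x/2 = 0.01024
Step 3: sinh(x/2) = 0.01024
Step 4: Z = 1/(2*0.01024) = 48.81

48.81


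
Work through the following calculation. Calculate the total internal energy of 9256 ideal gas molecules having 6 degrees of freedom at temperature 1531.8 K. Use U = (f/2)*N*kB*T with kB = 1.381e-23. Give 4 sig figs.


Step 1: f/2 = 6/2 = 3.0
Step 2: N*kB*T = 9256*1.381e-23*1531.8 = 1.958e-16
Step 3: U = 3.0 * 1.958e-16 = 5.874e-16 J

5.874e-16


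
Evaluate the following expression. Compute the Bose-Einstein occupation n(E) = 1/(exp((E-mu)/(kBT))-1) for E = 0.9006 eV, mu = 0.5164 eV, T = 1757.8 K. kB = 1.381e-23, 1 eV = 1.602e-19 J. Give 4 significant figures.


Step 1: (E - mu) = 0.3842 eV
Step 2: x = (E-mu)*eV/(kB*T) = 0.3842*1.602e-19/(1.381e-23*1757.8) = 2.535
Step 3: exp(x) = 12.62
Step 4: n = 1/(exp(x)-1) = 0.08604

0.08604


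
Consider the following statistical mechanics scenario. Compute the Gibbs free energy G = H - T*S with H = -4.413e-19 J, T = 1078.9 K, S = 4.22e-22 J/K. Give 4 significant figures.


Step 1: T*S = 1078.9 * 4.22e-22 = 4.553e-19 J
Step 2: G = H - T*S = -4.413e-19 - 4.553e-19
Step 3: G = -8.966e-19 J

-8.966e-19


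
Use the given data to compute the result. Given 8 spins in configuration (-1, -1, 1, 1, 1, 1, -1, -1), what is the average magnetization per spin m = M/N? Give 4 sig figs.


Step 1: Count up spins (+1): 4, down spins (-1): 4
Step 2: Total magnetization M = 4 - 4 = 0
Step 3: m = M/N = 0/8 = 0

0


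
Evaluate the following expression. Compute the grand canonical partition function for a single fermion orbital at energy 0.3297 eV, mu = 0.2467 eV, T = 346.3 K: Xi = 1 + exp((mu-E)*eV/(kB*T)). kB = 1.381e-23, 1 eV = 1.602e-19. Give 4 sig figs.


Step 1: (mu - E) = 0.2467 - 0.3297 = -0.083 eV
Step 2: x = (mu-E)*eV/(kB*T) = -0.083*1.602e-19/(1.381e-23*346.3) = -2.78
Step 3: exp(x) = 0.06202
Step 4: Xi = 1 + 0.06202 = 1.062

1.062


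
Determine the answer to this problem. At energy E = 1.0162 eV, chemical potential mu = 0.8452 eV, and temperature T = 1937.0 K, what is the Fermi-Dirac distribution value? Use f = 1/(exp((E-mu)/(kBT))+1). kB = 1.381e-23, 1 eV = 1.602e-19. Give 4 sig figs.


Step 1: (E - mu) = 1.0162 - 0.8452 = 0.171 eV
Step 2: Convert: (E-mu)*eV = 2.739e-20 J
Step 3: x = (E-mu)*eV/(kB*T) = 1.024
Step 4: f = 1/(exp(1.024)+1) = 0.2642

0.2642


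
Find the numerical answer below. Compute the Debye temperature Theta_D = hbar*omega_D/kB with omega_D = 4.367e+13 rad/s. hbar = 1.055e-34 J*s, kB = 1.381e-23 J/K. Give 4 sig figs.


Step 1: hbar*omega_D = 1.055e-34 * 4.367e+13 = 4.607e-21 J
Step 2: Theta_D = 4.607e-21 / 1.381e-23
Step 3: Theta_D = 333.6 K

333.6


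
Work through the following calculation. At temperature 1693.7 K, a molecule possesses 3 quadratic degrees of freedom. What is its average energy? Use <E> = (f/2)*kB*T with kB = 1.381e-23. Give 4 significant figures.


Step 1: f/2 = 3/2 = 1.5
Step 2: kB*T = 1.381e-23 * 1693.7 = 2.339e-20
Step 3: <E> = 1.5 * 2.339e-20 = 3.508e-20 J

3.508e-20


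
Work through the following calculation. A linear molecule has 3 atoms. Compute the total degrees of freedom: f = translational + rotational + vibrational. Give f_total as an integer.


Step 1: Translational DOF = 3
Step 2: Rotational DOF (linear) = 2
Step 3: Vibrational DOF = 3*3 - 5 = 4
Step 4: Total = 3 + 2 + 4 = 9

9


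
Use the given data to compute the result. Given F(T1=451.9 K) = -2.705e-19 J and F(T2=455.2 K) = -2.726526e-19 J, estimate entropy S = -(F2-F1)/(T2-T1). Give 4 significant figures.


Step 1: dF = F2 - F1 = -2.726526e-19 - (-2.705e-19) = -2.1526e-21 J
Step 2: dT = T2 - T1 = 455.2 - 451.9 = 3.3 K
Step 3: S = -dF/dT = -(-2.1526e-21)/3.3 = 6.523e-22 J/K

6.523e-22


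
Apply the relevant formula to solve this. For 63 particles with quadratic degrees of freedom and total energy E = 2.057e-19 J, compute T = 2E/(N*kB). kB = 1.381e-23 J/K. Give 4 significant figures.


Step 1: Numerator = 2*E = 2*2.057e-19 = 4.114e-19 J
Step 2: Denominator = N*kB = 63*1.381e-23 = 8.7e-22
Step 3: T = 4.114e-19 / 8.7e-22 = 472.9 K

472.9


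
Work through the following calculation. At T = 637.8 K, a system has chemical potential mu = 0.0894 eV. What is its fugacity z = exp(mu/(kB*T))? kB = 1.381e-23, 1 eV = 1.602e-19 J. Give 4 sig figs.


Step 1: Convert mu to Joules: 0.0894*1.602e-19 = 1.432e-20 J
Step 2: kB*T = 1.381e-23*637.8 = 8.808e-21 J
Step 3: mu/(kB*T) = 1.626
Step 4: z = exp(1.626) = 5.084

5.084


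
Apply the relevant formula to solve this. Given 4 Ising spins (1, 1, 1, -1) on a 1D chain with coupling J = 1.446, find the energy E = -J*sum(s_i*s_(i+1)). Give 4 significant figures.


Step 1: Nearest-neighbor products: 1, 1, -1
Step 2: Sum of products = 1
Step 3: E = -1.446 * 1 = -1.446

-1.446


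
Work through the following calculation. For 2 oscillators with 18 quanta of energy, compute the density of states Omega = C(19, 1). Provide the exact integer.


Step 1: Use binomial coefficient C(19, 1)
Step 2: Numerator = 19! / 18!
Step 3: Denominator = 1!
Step 4: Omega = 19

19


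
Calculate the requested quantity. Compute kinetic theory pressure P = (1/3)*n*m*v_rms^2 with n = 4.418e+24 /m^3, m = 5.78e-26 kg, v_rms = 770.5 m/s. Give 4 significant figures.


Step 1: v_rms^2 = 770.5^2 = 5.937e+05
Step 2: n*m = 4.418e+24*5.78e-26 = 0.2554
Step 3: P = (1/3)*0.2554*5.937e+05 = 5.053e+04 Pa

5.053e+04


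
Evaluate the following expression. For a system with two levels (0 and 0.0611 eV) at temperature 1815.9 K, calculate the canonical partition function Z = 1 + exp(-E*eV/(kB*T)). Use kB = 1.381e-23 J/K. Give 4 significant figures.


Step 1: Compute beta*E = E*eV/(kB*T) = 0.0611*1.602e-19/(1.381e-23*1815.9) = 0.3903
Step 2: exp(-beta*E) = exp(-0.3903) = 0.6768
Step 3: Z = 1 + 0.6768 = 1.677

1.677


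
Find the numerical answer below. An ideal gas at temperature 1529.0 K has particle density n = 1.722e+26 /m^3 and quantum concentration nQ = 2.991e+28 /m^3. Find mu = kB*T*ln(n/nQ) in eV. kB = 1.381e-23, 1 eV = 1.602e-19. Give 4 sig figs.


Step 1: n/nQ = 1.722e+26/2.991e+28 = 0.005757
Step 2: ln(n/nQ) = -5.157
Step 3: mu = kB*T*ln(n/nQ) = 2.112e-20*-5.157 = -1.089e-19 J
Step 4: Convert to eV: -1.089e-19/1.602e-19 = -0.6798 eV

-0.6798


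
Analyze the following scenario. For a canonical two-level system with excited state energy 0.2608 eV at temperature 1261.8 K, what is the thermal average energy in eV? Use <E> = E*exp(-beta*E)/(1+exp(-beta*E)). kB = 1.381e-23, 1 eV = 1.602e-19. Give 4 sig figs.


Step 1: beta*E = 0.2608*1.602e-19/(1.381e-23*1261.8) = 2.398
Step 2: exp(-beta*E) = 0.09093
Step 3: <E> = 0.2608*0.09093/(1+0.09093) = 0.02174 eV

0.02174


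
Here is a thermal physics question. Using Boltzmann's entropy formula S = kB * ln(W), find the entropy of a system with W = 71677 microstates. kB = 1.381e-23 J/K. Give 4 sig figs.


Step 1: ln(W) = ln(71677) = 11.18
Step 2: S = kB * ln(W) = 1.381e-23 * 11.18
Step 3: S = 1.544e-22 J/K

1.544e-22


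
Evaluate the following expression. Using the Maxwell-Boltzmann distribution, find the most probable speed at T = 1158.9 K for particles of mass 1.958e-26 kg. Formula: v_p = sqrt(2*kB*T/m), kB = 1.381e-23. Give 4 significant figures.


Step 1: Numerator = 2*kB*T = 2*1.381e-23*1158.9 = 3.201e-20
Step 2: Ratio = 3.201e-20 / 1.958e-26 = 1.635e+06
Step 3: v_p = sqrt(1.635e+06) = 1279 m/s

1279


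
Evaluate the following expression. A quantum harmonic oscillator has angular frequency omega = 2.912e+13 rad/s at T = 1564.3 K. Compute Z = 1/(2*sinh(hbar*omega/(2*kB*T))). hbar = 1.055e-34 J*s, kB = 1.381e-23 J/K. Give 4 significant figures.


Step 1: Compute x = hbar*omega/(kB*T) = 1.055e-34*2.912e+13/(1.381e-23*1564.3) = 0.1422
Step 2: x/2 = 0.0711
Step 3: sinh(x/2) = 0.07116
Step 4: Z = 1/(2*0.07116) = 7.026

7.026


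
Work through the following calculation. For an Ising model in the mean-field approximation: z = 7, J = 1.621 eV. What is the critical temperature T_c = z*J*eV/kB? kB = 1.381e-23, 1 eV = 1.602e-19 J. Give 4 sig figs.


Step 1: z*J = 7*1.621 = 11.35 eV
Step 2: Convert to Joules: 11.35*1.602e-19 = 1.818e-18 J
Step 3: T_c = 1.818e-18 / 1.381e-23 = 1.316e+05 K

1.316e+05


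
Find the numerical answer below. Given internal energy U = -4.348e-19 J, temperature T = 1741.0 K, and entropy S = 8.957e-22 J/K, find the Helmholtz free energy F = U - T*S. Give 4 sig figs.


Step 1: T*S = 1741.0 * 8.957e-22 = 1.559e-18 J
Step 2: F = U - T*S = -4.348e-19 - 1.559e-18
Step 3: F = -1.994e-18 J

-1.994e-18


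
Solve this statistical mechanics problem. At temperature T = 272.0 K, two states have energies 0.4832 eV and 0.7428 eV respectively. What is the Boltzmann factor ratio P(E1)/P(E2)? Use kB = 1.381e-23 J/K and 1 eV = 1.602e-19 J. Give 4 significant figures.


Step 1: Compute energy difference dE = E1 - E2 = 0.4832 - 0.7428 = -0.2596 eV
Step 2: Convert to Joules: dE_J = -0.2596 * 1.602e-19 = -4.159e-20 J
Step 3: Compute exponent = -dE_J / (kB * T) = -(-4.159e-20) / (1.381e-23 * 272.0) = 11.07
Step 4: P(E1)/P(E2) = exp(11.07) = 6.431e+04

6.431e+04


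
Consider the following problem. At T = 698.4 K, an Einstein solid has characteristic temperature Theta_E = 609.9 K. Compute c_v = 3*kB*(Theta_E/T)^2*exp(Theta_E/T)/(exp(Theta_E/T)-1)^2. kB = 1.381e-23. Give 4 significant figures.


Step 1: x = Theta_E/T = 609.9/698.4 = 0.8733
Step 2: x^2 = 0.7626
Step 3: exp(x) = 2.395
Step 4: c_v = 3*1.381e-23*0.7626*2.395/(2.395-1)^2 = 3.889e-23

3.889e-23


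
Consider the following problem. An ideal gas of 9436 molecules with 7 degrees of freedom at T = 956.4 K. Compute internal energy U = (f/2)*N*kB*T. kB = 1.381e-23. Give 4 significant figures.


Step 1: f/2 = 7/2 = 3.5
Step 2: N*kB*T = 9436*1.381e-23*956.4 = 1.246e-16
Step 3: U = 3.5 * 1.246e-16 = 4.362e-16 J

4.362e-16


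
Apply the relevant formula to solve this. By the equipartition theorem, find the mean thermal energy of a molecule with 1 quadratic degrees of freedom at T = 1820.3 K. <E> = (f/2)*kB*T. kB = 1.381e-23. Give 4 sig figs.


Step 1: f/2 = 1/2 = 0.5
Step 2: kB*T = 1.381e-23 * 1820.3 = 2.514e-20
Step 3: <E> = 0.5 * 2.514e-20 = 1.257e-20 J

1.257e-20


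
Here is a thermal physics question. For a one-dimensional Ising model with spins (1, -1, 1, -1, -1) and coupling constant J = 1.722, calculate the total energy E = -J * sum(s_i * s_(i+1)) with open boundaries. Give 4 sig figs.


Step 1: Nearest-neighbor products: -1, -1, -1, 1
Step 2: Sum of products = -2
Step 3: E = -1.722 * -2 = 3.444

3.444


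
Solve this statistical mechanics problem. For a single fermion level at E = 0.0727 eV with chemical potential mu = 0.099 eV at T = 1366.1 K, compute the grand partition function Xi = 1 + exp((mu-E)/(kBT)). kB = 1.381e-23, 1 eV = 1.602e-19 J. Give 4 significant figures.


Step 1: (mu - E) = 0.099 - 0.0727 = 0.0263 eV
Step 2: x = (mu-E)*eV/(kB*T) = 0.0263*1.602e-19/(1.381e-23*1366.1) = 0.2233
Step 3: exp(x) = 1.25
Step 4: Xi = 1 + 1.25 = 2.25

2.25


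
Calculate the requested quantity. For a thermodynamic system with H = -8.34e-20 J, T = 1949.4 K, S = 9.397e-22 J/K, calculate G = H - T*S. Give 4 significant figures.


Step 1: T*S = 1949.4 * 9.397e-22 = 1.832e-18 J
Step 2: G = H - T*S = -8.34e-20 - 1.832e-18
Step 3: G = -1.915e-18 J

-1.915e-18


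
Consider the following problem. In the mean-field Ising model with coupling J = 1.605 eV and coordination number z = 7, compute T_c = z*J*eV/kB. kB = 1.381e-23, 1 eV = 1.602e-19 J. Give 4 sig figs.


Step 1: z*J = 7*1.605 = 11.23 eV
Step 2: Convert to Joules: 11.23*1.602e-19 = 1.8e-18 J
Step 3: T_c = 1.8e-18 / 1.381e-23 = 1.303e+05 K

1.303e+05


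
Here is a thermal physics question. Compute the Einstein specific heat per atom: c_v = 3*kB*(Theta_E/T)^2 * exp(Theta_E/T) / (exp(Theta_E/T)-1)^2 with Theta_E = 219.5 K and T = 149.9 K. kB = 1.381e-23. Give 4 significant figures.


Step 1: x = Theta_E/T = 219.5/149.9 = 1.464
Step 2: x^2 = 2.144
Step 3: exp(x) = 4.325
Step 4: c_v = 3*1.381e-23*2.144*4.325/(4.325-1)^2 = 3.476e-23

3.476e-23


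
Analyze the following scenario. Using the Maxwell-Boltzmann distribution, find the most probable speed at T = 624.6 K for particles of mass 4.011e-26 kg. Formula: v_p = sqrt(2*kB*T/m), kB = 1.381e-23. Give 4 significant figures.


Step 1: Numerator = 2*kB*T = 2*1.381e-23*624.6 = 1.725e-20
Step 2: Ratio = 1.725e-20 / 4.011e-26 = 4.301e+05
Step 3: v_p = sqrt(4.301e+05) = 655.8 m/s

655.8


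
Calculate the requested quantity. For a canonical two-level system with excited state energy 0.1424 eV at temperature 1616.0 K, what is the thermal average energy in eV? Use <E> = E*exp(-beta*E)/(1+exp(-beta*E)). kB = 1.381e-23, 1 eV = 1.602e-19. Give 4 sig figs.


Step 1: beta*E = 0.1424*1.602e-19/(1.381e-23*1616.0) = 1.022
Step 2: exp(-beta*E) = 0.3598
Step 3: <E> = 0.1424*0.3598/(1+0.3598) = 0.03768 eV

0.03768


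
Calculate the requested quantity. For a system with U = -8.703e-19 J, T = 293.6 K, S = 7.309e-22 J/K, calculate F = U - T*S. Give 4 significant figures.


Step 1: T*S = 293.6 * 7.309e-22 = 2.146e-19 J
Step 2: F = U - T*S = -8.703e-19 - 2.146e-19
Step 3: F = -1.085e-18 J

-1.085e-18


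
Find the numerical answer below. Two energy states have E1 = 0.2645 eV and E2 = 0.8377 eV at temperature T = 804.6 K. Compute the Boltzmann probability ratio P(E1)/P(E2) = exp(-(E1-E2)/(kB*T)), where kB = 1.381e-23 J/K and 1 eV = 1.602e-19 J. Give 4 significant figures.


Step 1: Compute energy difference dE = E1 - E2 = 0.2645 - 0.8377 = -0.5732 eV
Step 2: Convert to Joules: dE_J = -0.5732 * 1.602e-19 = -9.183e-20 J
Step 3: Compute exponent = -dE_J / (kB * T) = -(-9.183e-20) / (1.381e-23 * 804.6) = 8.264
Step 4: P(E1)/P(E2) = exp(8.264) = 3882

3882


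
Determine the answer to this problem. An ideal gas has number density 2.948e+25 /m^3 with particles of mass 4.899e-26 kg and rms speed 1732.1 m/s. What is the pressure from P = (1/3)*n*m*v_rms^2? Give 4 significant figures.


Step 1: v_rms^2 = 1732.1^2 = 3e+06
Step 2: n*m = 2.948e+25*4.899e-26 = 1.444
Step 3: P = (1/3)*1.444*3e+06 = 1.444e+06 Pa

1.444e+06


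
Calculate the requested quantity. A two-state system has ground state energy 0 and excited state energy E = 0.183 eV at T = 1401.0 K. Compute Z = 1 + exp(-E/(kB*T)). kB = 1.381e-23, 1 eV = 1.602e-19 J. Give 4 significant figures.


Step 1: Compute beta*E = E*eV/(kB*T) = 0.183*1.602e-19/(1.381e-23*1401.0) = 1.515
Step 2: exp(-beta*E) = exp(-1.515) = 0.2198
Step 3: Z = 1 + 0.2198 = 1.22

1.22


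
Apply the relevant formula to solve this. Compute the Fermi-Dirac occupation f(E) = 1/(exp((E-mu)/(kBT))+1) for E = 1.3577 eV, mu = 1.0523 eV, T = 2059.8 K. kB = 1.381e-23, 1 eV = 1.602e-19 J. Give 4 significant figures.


Step 1: (E - mu) = 1.3577 - 1.0523 = 0.3054 eV
Step 2: Convert: (E-mu)*eV = 4.893e-20 J
Step 3: x = (E-mu)*eV/(kB*T) = 1.72
Step 4: f = 1/(exp(1.72)+1) = 0.1519

0.1519


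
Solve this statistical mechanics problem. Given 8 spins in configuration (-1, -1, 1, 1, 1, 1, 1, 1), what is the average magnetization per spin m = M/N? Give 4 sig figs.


Step 1: Count up spins (+1): 6, down spins (-1): 2
Step 2: Total magnetization M = 6 - 2 = 4
Step 3: m = M/N = 4/8 = 0.5

0.5


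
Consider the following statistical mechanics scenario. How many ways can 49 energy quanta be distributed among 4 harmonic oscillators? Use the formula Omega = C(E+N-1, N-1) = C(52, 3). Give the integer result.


Step 1: Use binomial coefficient C(52, 3)
Step 2: Numerator = 52! / 49!
Step 3: Denominator = 3!
Step 4: Omega = 22100

22100


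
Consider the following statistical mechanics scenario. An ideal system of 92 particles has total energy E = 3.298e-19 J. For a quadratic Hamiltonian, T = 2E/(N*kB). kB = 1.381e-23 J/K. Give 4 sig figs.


Step 1: Numerator = 2*E = 2*3.298e-19 = 6.596e-19 J
Step 2: Denominator = N*kB = 92*1.381e-23 = 1.271e-21
Step 3: T = 6.596e-19 / 1.271e-21 = 519.2 K

519.2


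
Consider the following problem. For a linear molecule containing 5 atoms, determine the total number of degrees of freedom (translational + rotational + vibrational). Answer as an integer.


Step 1: Translational DOF = 3
Step 2: Rotational DOF (linear) = 2
Step 3: Vibrational DOF = 3*5 - 5 = 10
Step 4: Total = 3 + 2 + 10 = 15

15


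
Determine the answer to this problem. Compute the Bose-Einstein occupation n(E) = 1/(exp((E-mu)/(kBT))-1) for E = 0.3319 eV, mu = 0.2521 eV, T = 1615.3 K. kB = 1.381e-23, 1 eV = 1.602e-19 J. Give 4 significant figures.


Step 1: (E - mu) = 0.0798 eV
Step 2: x = (E-mu)*eV/(kB*T) = 0.0798*1.602e-19/(1.381e-23*1615.3) = 0.5731
Step 3: exp(x) = 1.774
Step 4: n = 1/(exp(x)-1) = 1.292

1.292


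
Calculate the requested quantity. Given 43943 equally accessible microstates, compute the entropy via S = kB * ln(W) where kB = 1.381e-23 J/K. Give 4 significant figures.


Step 1: ln(W) = ln(43943) = 10.69
Step 2: S = kB * ln(W) = 1.381e-23 * 10.69
Step 3: S = 1.476e-22 J/K

1.476e-22


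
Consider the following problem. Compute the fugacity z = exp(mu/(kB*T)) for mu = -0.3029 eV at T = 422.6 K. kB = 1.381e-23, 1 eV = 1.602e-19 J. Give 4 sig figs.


Step 1: Convert mu to Joules: -0.3029*1.602e-19 = -4.852e-20 J
Step 2: kB*T = 1.381e-23*422.6 = 5.836e-21 J
Step 3: mu/(kB*T) = -8.315
Step 4: z = exp(-8.315) = 0.0002449

0.0002449


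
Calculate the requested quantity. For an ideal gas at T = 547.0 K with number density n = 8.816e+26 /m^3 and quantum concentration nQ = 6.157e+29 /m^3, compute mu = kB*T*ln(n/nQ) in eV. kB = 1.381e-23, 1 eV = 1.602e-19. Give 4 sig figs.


Step 1: n/nQ = 8.816e+26/6.157e+29 = 0.001432
Step 2: ln(n/nQ) = -6.549
Step 3: mu = kB*T*ln(n/nQ) = 7.554e-21*-6.549 = -4.947e-20 J
Step 4: Convert to eV: -4.947e-20/1.602e-19 = -0.3088 eV

-0.3088


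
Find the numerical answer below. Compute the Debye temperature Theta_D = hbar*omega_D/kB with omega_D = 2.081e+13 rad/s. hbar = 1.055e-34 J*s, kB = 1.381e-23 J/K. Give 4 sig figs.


Step 1: hbar*omega_D = 1.055e-34 * 2.081e+13 = 2.195e-21 J
Step 2: Theta_D = 2.195e-21 / 1.381e-23
Step 3: Theta_D = 159 K

159


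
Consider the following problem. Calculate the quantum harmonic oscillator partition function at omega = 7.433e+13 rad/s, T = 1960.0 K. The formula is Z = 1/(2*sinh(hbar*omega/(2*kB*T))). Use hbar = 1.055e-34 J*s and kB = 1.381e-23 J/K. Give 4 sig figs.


Step 1: Compute x = hbar*omega/(kB*T) = 1.055e-34*7.433e+13/(1.381e-23*1960.0) = 0.2897
Step 2: x/2 = 0.1449
Step 3: sinh(x/2) = 0.1454
Step 4: Z = 1/(2*0.1454) = 3.44

3.44


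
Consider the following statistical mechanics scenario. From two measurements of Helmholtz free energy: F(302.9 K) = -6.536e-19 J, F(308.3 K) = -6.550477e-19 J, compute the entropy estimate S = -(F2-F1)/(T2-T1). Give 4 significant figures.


Step 1: dF = F2 - F1 = -6.550477e-19 - (-6.536e-19) = -1.4477e-21 J
Step 2: dT = T2 - T1 = 308.3 - 302.9 = 5.4 K
Step 3: S = -dF/dT = -(-1.4477e-21)/5.4 = 2.681e-22 J/K

2.681e-22


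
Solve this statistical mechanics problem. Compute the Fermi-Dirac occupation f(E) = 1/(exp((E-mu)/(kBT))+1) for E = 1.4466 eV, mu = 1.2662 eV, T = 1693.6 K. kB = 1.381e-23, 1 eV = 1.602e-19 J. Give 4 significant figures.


Step 1: (E - mu) = 1.4466 - 1.2662 = 0.1804 eV
Step 2: Convert: (E-mu)*eV = 2.89e-20 J
Step 3: x = (E-mu)*eV/(kB*T) = 1.236
Step 4: f = 1/(exp(1.236)+1) = 0.2252

0.2252


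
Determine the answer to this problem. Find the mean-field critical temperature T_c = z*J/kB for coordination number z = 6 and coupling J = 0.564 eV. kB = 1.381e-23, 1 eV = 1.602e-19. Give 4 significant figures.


Step 1: z*J = 6*0.564 = 3.384 eV
Step 2: Convert to Joules: 3.384*1.602e-19 = 5.421e-19 J
Step 3: T_c = 5.421e-19 / 1.381e-23 = 3.926e+04 K

3.926e+04


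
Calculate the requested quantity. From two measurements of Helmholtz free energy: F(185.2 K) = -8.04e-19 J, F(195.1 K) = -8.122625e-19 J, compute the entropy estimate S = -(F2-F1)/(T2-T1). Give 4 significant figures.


Step 1: dF = F2 - F1 = -8.122625e-19 - (-8.04e-19) = -8.2625e-21 J
Step 2: dT = T2 - T1 = 195.1 - 185.2 = 9.9 K
Step 3: S = -dF/dT = -(-8.2625e-21)/9.9 = 8.346e-22 J/K

8.346e-22


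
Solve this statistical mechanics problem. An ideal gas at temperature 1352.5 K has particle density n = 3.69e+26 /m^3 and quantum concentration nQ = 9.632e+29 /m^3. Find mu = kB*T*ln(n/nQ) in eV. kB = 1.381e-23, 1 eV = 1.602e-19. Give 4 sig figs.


Step 1: n/nQ = 3.69e+26/9.632e+29 = 0.0003831
Step 2: ln(n/nQ) = -7.867
Step 3: mu = kB*T*ln(n/nQ) = 1.868e-20*-7.867 = -1.469e-19 J
Step 4: Convert to eV: -1.469e-19/1.602e-19 = -0.9173 eV

-0.9173


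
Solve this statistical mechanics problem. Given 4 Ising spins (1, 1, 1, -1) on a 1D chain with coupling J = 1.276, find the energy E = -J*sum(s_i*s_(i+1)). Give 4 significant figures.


Step 1: Nearest-neighbor products: 1, 1, -1
Step 2: Sum of products = 1
Step 3: E = -1.276 * 1 = -1.276

-1.276


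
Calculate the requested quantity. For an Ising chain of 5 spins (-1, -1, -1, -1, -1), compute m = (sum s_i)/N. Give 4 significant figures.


Step 1: Count up spins (+1): 0, down spins (-1): 5
Step 2: Total magnetization M = 0 - 5 = -5
Step 3: m = M/N = -5/5 = -1

-1


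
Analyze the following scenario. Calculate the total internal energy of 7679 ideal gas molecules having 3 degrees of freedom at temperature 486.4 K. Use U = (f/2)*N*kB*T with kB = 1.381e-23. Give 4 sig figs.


Step 1: f/2 = 3/2 = 1.5
Step 2: N*kB*T = 7679*1.381e-23*486.4 = 5.158e-17
Step 3: U = 1.5 * 5.158e-17 = 7.737e-17 J

7.737e-17


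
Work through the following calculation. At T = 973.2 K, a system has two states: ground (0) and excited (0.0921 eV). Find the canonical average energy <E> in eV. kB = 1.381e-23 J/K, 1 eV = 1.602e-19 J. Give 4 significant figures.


Step 1: beta*E = 0.0921*1.602e-19/(1.381e-23*973.2) = 1.098
Step 2: exp(-beta*E) = 0.3336
Step 3: <E> = 0.0921*0.3336/(1+0.3336) = 0.02304 eV

0.02304


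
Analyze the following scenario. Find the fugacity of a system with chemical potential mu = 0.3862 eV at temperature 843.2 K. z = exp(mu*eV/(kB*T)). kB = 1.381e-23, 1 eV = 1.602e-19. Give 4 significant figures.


Step 1: Convert mu to Joules: 0.3862*1.602e-19 = 6.187e-20 J
Step 2: kB*T = 1.381e-23*843.2 = 1.164e-20 J
Step 3: mu/(kB*T) = 5.313
Step 4: z = exp(5.313) = 203

203


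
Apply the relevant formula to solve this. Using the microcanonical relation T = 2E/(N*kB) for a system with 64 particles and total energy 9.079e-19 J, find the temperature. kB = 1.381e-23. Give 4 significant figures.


Step 1: Numerator = 2*E = 2*9.079e-19 = 1.816e-18 J
Step 2: Denominator = N*kB = 64*1.381e-23 = 8.838e-22
Step 3: T = 1.816e-18 / 8.838e-22 = 2054 K

2054


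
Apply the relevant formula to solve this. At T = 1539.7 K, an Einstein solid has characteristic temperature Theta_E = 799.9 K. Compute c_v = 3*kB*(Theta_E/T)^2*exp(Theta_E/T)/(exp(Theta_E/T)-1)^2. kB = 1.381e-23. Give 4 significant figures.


Step 1: x = Theta_E/T = 799.9/1539.7 = 0.5195
Step 2: x^2 = 0.2699
Step 3: exp(x) = 1.681
Step 4: c_v = 3*1.381e-23*0.2699*1.681/(1.681-1)^2 = 4.051e-23

4.051e-23


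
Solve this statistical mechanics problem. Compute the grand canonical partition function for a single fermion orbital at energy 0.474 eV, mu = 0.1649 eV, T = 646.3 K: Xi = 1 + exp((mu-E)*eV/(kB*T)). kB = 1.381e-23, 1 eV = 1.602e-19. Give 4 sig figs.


Step 1: (mu - E) = 0.1649 - 0.474 = -0.3091 eV
Step 2: x = (mu-E)*eV/(kB*T) = -0.3091*1.602e-19/(1.381e-23*646.3) = -5.548
Step 3: exp(x) = 0.003895
Step 4: Xi = 1 + 0.003895 = 1.004

1.004


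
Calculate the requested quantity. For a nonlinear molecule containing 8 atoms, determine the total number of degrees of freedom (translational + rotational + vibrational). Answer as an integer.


Step 1: Translational DOF = 3
Step 2: Rotational DOF (nonlinear) = 3
Step 3: Vibrational DOF = 3*8 - 6 = 18
Step 4: Total = 3 + 3 + 18 = 24

24


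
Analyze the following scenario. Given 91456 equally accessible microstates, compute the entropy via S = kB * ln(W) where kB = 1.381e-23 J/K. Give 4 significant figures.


Step 1: ln(W) = ln(91456) = 11.42
Step 2: S = kB * ln(W) = 1.381e-23 * 11.42
Step 3: S = 1.578e-22 J/K

1.578e-22


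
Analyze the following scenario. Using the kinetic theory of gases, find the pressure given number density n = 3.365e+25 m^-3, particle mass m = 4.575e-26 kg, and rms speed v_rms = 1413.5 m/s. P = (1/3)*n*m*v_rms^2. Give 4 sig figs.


Step 1: v_rms^2 = 1413.5^2 = 1.998e+06
Step 2: n*m = 3.365e+25*4.575e-26 = 1.539
Step 3: P = (1/3)*1.539*1.998e+06 = 1.025e+06 Pa

1.025e+06


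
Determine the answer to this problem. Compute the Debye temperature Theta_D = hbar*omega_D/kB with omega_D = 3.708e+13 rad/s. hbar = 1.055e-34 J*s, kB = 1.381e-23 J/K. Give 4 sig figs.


Step 1: hbar*omega_D = 1.055e-34 * 3.708e+13 = 3.912e-21 J
Step 2: Theta_D = 3.912e-21 / 1.381e-23
Step 3: Theta_D = 283.3 K

283.3


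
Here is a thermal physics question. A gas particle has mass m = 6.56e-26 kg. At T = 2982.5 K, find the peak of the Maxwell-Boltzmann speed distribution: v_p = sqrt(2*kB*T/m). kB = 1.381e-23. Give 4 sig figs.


Step 1: Numerator = 2*kB*T = 2*1.381e-23*2982.5 = 8.238e-20
Step 2: Ratio = 8.238e-20 / 6.56e-26 = 1.256e+06
Step 3: v_p = sqrt(1.256e+06) = 1121 m/s

1121


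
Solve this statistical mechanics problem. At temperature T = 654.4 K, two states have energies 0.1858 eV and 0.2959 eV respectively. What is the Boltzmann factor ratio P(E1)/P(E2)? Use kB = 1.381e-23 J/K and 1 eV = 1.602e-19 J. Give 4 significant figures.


Step 1: Compute energy difference dE = E1 - E2 = 0.1858 - 0.2959 = -0.1101 eV
Step 2: Convert to Joules: dE_J = -0.1101 * 1.602e-19 = -1.764e-20 J
Step 3: Compute exponent = -dE_J / (kB * T) = -(-1.764e-20) / (1.381e-23 * 654.4) = 1.952
Step 4: P(E1)/P(E2) = exp(1.952) = 7.041

7.041


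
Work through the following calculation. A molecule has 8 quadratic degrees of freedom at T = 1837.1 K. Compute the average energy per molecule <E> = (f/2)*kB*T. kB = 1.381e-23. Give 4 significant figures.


Step 1: f/2 = 8/2 = 4
Step 2: kB*T = 1.381e-23 * 1837.1 = 2.537e-20
Step 3: <E> = 4 * 2.537e-20 = 1.015e-19 J

1.015e-19


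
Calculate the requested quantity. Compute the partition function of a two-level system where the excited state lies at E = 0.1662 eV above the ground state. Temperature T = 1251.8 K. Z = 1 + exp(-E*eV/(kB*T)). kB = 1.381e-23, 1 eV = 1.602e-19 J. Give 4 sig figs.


Step 1: Compute beta*E = E*eV/(kB*T) = 0.1662*1.602e-19/(1.381e-23*1251.8) = 1.54
Step 2: exp(-beta*E) = exp(-1.54) = 0.2143
Step 3: Z = 1 + 0.2143 = 1.214

1.214


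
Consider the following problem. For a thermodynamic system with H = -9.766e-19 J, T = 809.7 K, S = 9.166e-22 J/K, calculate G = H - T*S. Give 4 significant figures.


Step 1: T*S = 809.7 * 9.166e-22 = 7.422e-19 J
Step 2: G = H - T*S = -9.766e-19 - 7.422e-19
Step 3: G = -1.719e-18 J

-1.719e-18


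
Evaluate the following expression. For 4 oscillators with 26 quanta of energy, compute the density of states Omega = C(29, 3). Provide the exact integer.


Step 1: Use binomial coefficient C(29, 3)
Step 2: Numerator = 29! / 26!
Step 3: Denominator = 3!
Step 4: Omega = 3654

3654


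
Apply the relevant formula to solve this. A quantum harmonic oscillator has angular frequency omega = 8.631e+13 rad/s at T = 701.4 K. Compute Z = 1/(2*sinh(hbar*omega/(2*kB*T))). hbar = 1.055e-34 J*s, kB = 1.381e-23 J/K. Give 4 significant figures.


Step 1: Compute x = hbar*omega/(kB*T) = 1.055e-34*8.631e+13/(1.381e-23*701.4) = 0.9401
Step 2: x/2 = 0.47
Step 3: sinh(x/2) = 0.4875
Step 4: Z = 1/(2*0.4875) = 1.026

1.026


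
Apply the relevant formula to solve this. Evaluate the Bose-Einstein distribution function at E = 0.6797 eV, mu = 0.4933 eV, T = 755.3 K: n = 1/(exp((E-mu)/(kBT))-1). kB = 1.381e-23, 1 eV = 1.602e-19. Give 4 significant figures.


Step 1: (E - mu) = 0.1864 eV
Step 2: x = (E-mu)*eV/(kB*T) = 0.1864*1.602e-19/(1.381e-23*755.3) = 2.863
Step 3: exp(x) = 17.51
Step 4: n = 1/(exp(x)-1) = 0.06057

0.06057


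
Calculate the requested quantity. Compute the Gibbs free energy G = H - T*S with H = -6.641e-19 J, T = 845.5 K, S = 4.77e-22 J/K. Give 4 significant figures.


Step 1: T*S = 845.5 * 4.77e-22 = 4.033e-19 J
Step 2: G = H - T*S = -6.641e-19 - 4.033e-19
Step 3: G = -1.067e-18 J

-1.067e-18


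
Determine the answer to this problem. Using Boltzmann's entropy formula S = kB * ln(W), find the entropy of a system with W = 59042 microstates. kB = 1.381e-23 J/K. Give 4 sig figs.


Step 1: ln(W) = ln(59042) = 10.99
Step 2: S = kB * ln(W) = 1.381e-23 * 10.99
Step 3: S = 1.517e-22 J/K

1.517e-22


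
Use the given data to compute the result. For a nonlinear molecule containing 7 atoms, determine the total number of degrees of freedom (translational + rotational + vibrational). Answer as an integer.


Step 1: Translational DOF = 3
Step 2: Rotational DOF (nonlinear) = 3
Step 3: Vibrational DOF = 3*7 - 6 = 15
Step 4: Total = 3 + 3 + 15 = 21

21


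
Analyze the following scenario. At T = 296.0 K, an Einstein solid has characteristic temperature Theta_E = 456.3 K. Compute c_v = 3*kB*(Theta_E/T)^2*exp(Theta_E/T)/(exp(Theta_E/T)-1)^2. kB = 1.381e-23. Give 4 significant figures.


Step 1: x = Theta_E/T = 456.3/296.0 = 1.542
Step 2: x^2 = 2.376
Step 3: exp(x) = 4.672
Step 4: c_v = 3*1.381e-23*2.376*4.672/(4.672-1)^2 = 3.412e-23

3.412e-23


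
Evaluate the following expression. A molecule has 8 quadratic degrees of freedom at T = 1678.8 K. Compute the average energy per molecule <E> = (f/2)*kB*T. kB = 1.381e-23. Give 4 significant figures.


Step 1: f/2 = 8/2 = 4
Step 2: kB*T = 1.381e-23 * 1678.8 = 2.318e-20
Step 3: <E> = 4 * 2.318e-20 = 9.274e-20 J

9.274e-20


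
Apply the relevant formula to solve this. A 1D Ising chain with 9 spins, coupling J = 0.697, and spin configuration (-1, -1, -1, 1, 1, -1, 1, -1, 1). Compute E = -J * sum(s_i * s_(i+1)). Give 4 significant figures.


Step 1: Nearest-neighbor products: 1, 1, -1, 1, -1, -1, -1, -1
Step 2: Sum of products = -2
Step 3: E = -0.697 * -2 = 1.394

1.394


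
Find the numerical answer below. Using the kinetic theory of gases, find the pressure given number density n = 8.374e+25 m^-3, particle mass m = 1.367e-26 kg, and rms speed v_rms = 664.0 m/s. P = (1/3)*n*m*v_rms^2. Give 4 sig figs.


Step 1: v_rms^2 = 664.0^2 = 4.409e+05
Step 2: n*m = 8.374e+25*1.367e-26 = 1.145
Step 3: P = (1/3)*1.145*4.409e+05 = 1.682e+05 Pa

1.682e+05


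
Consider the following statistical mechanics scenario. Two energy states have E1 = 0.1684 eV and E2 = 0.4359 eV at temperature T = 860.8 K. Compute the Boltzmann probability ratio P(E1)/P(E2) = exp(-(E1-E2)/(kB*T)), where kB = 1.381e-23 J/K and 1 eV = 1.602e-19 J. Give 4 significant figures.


Step 1: Compute energy difference dE = E1 - E2 = 0.1684 - 0.4359 = -0.2675 eV
Step 2: Convert to Joules: dE_J = -0.2675 * 1.602e-19 = -4.285e-20 J
Step 3: Compute exponent = -dE_J / (kB * T) = -(-4.285e-20) / (1.381e-23 * 860.8) = 3.605
Step 4: P(E1)/P(E2) = exp(3.605) = 36.78

36.78


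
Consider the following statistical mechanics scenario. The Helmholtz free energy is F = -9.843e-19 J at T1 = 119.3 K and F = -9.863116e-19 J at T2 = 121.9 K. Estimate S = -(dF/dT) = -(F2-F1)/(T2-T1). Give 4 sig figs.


Step 1: dF = F2 - F1 = -9.863116e-19 - (-9.843e-19) = -2.0116e-21 J
Step 2: dT = T2 - T1 = 121.9 - 119.3 = 2.6 K
Step 3: S = -dF/dT = -(-2.0116e-21)/2.6 = 7.737e-22 J/K

7.737e-22


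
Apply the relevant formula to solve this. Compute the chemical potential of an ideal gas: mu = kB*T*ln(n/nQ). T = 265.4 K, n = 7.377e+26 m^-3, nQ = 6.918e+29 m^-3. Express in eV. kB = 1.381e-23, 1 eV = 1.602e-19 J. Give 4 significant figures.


Step 1: n/nQ = 7.377e+26/6.918e+29 = 0.001066
Step 2: ln(n/nQ) = -6.844
Step 3: mu = kB*T*ln(n/nQ) = 3.665e-21*-6.844 = -2.508e-20 J
Step 4: Convert to eV: -2.508e-20/1.602e-19 = -0.1566 eV

-0.1566


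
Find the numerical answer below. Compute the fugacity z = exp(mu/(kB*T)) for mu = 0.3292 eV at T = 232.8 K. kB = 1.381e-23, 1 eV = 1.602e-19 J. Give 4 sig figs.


Step 1: Convert mu to Joules: 0.3292*1.602e-19 = 5.274e-20 J
Step 2: kB*T = 1.381e-23*232.8 = 3.215e-21 J
Step 3: mu/(kB*T) = 16.4
Step 4: z = exp(16.4) = 1.331e+07

1.331e+07


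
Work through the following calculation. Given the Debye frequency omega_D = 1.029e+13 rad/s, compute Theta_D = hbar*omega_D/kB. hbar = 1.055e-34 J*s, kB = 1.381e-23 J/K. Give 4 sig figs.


Step 1: hbar*omega_D = 1.055e-34 * 1.029e+13 = 1.086e-21 J
Step 2: Theta_D = 1.086e-21 / 1.381e-23
Step 3: Theta_D = 78.61 K

78.61


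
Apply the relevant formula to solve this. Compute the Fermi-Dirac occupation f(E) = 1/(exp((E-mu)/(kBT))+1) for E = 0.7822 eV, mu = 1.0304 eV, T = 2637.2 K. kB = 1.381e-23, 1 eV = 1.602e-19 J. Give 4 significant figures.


Step 1: (E - mu) = 0.7822 - 1.0304 = -0.2482 eV
Step 2: Convert: (E-mu)*eV = -3.976e-20 J
Step 3: x = (E-mu)*eV/(kB*T) = -1.092
Step 4: f = 1/(exp(-1.092)+1) = 0.7487

0.7487


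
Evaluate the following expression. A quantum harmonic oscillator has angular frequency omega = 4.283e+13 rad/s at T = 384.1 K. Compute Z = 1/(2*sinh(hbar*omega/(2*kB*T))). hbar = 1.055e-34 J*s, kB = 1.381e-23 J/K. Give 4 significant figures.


Step 1: Compute x = hbar*omega/(kB*T) = 1.055e-34*4.283e+13/(1.381e-23*384.1) = 0.8518
Step 2: x/2 = 0.4259
Step 3: sinh(x/2) = 0.4389
Step 4: Z = 1/(2*0.4389) = 1.139

1.139


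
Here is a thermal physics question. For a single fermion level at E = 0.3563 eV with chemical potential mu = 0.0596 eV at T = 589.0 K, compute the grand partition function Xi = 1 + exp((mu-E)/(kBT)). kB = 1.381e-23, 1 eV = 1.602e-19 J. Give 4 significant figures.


Step 1: (mu - E) = 0.0596 - 0.3563 = -0.2967 eV
Step 2: x = (mu-E)*eV/(kB*T) = -0.2967*1.602e-19/(1.381e-23*589.0) = -5.843
Step 3: exp(x) = 0.002899
Step 4: Xi = 1 + 0.002899 = 1.003

1.003


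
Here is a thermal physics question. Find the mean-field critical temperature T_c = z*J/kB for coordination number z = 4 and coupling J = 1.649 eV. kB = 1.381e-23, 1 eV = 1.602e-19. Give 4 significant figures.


Step 1: z*J = 4*1.649 = 6.596 eV
Step 2: Convert to Joules: 6.596*1.602e-19 = 1.057e-18 J
Step 3: T_c = 1.057e-18 / 1.381e-23 = 7.652e+04 K

7.652e+04


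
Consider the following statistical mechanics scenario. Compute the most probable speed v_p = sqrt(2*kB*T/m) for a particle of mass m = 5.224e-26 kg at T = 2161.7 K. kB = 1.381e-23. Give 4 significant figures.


Step 1: Numerator = 2*kB*T = 2*1.381e-23*2161.7 = 5.971e-20
Step 2: Ratio = 5.971e-20 / 5.224e-26 = 1.143e+06
Step 3: v_p = sqrt(1.143e+06) = 1069 m/s

1069


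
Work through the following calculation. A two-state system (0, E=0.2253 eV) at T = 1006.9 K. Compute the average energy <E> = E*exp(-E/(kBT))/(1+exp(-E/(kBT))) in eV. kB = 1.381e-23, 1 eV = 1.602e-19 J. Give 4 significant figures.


Step 1: beta*E = 0.2253*1.602e-19/(1.381e-23*1006.9) = 2.596
Step 2: exp(-beta*E) = 0.0746
Step 3: <E> = 0.2253*0.0746/(1+0.0746) = 0.01564 eV

0.01564


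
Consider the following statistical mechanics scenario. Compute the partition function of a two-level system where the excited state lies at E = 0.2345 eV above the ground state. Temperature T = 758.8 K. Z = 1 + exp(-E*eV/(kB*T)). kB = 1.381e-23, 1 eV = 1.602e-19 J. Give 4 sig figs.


Step 1: Compute beta*E = E*eV/(kB*T) = 0.2345*1.602e-19/(1.381e-23*758.8) = 3.585
Step 2: exp(-beta*E) = exp(-3.585) = 0.02774
Step 3: Z = 1 + 0.02774 = 1.028

1.028


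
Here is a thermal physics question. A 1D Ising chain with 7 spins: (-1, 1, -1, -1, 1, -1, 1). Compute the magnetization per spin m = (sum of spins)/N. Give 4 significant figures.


Step 1: Count up spins (+1): 3, down spins (-1): 4
Step 2: Total magnetization M = 3 - 4 = -1
Step 3: m = M/N = -1/7 = -0.1429

-0.1429


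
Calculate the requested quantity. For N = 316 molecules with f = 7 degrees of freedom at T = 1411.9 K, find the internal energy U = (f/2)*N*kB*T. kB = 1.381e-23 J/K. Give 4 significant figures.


Step 1: f/2 = 7/2 = 3.5
Step 2: N*kB*T = 316*1.381e-23*1411.9 = 6.161e-18
Step 3: U = 3.5 * 6.161e-18 = 2.157e-17 J

2.157e-17


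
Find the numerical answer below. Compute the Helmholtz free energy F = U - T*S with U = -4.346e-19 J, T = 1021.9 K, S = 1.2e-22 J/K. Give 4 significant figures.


Step 1: T*S = 1021.9 * 1.2e-22 = 1.226e-19 J
Step 2: F = U - T*S = -4.346e-19 - 1.226e-19
Step 3: F = -5.572e-19 J

-5.572e-19


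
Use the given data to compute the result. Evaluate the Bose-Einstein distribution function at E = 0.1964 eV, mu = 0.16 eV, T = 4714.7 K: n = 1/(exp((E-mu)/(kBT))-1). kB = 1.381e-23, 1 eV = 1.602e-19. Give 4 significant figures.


Step 1: (E - mu) = 0.0364 eV
Step 2: x = (E-mu)*eV/(kB*T) = 0.0364*1.602e-19/(1.381e-23*4714.7) = 0.08956
Step 3: exp(x) = 1.094
Step 4: n = 1/(exp(x)-1) = 10.67

10.67


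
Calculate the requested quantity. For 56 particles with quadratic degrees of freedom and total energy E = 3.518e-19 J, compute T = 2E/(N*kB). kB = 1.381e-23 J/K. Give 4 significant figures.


Step 1: Numerator = 2*E = 2*3.518e-19 = 7.036e-19 J
Step 2: Denominator = N*kB = 56*1.381e-23 = 7.734e-22
Step 3: T = 7.036e-19 / 7.734e-22 = 909.8 K

909.8


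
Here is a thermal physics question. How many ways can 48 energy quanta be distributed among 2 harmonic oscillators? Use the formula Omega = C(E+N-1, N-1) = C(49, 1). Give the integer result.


Step 1: Use binomial coefficient C(49, 1)
Step 2: Numerator = 49! / 48!
Step 3: Denominator = 1!
Step 4: Omega = 49

49
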